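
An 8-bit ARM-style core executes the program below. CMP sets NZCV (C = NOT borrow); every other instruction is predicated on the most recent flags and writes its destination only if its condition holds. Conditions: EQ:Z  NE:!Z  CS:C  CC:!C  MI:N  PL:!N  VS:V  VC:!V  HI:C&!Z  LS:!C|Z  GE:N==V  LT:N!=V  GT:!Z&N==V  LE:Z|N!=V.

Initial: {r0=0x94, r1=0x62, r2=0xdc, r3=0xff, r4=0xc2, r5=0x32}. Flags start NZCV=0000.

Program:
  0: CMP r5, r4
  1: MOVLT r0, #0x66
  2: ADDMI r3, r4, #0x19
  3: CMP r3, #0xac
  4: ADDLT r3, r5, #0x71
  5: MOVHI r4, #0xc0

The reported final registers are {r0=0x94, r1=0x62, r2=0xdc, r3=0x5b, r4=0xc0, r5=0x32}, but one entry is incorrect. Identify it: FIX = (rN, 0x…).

0: ✓ CMP  NZCV=0000
1: · MOVLT
2: · ADDMI
3: ✓ CMP  NZCV=0010
4: · ADDLT
5: ✓ MOVHI  r4←0xc0

FIX = (r3, 0xff)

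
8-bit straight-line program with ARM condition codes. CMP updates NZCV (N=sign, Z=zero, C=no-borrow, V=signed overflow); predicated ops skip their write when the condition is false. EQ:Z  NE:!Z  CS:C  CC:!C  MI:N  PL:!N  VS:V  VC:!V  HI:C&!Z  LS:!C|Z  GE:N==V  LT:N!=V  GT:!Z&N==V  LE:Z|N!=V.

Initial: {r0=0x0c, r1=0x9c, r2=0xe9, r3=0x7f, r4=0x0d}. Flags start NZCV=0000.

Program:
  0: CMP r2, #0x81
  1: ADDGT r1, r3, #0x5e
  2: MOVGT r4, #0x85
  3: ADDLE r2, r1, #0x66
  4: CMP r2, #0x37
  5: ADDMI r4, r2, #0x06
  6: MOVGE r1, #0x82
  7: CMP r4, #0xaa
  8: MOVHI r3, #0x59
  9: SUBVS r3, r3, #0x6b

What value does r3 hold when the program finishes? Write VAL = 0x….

VAL = 0x59

[0] flags=0010 → (cmp)
[1] flags=0010 GT?T → r1=0xdd
[2] flags=0010 GT?T → r4=0x85
[3] flags=0010 LE?F → skip
[4] flags=1010 → (cmp)
[5] flags=1010 MI?T → r4=0xef
[6] flags=1010 GE?F → skip
[7] flags=0010 → (cmp)
[8] flags=0010 HI?T → r3=0x59
[9] flags=0010 VS?F → skip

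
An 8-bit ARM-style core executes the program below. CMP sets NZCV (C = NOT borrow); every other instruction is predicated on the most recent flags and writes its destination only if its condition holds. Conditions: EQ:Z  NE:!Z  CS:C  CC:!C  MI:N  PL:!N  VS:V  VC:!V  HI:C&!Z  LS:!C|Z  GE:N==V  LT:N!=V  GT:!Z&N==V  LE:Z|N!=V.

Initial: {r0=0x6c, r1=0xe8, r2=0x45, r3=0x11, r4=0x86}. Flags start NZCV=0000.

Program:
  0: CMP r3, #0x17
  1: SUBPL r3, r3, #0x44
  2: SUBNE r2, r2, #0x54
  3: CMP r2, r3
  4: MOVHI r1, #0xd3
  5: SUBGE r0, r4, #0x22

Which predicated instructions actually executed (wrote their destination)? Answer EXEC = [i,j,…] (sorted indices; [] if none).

EXEC = [2,4]

[0] flags=1000 → (cmp)
[1] flags=1000 PL?F → skip
[2] flags=1000 NE?T → r2=0xf1
[3] flags=1010 → (cmp)
[4] flags=1010 HI?T → r1=0xd3
[5] flags=1010 GE?F → skip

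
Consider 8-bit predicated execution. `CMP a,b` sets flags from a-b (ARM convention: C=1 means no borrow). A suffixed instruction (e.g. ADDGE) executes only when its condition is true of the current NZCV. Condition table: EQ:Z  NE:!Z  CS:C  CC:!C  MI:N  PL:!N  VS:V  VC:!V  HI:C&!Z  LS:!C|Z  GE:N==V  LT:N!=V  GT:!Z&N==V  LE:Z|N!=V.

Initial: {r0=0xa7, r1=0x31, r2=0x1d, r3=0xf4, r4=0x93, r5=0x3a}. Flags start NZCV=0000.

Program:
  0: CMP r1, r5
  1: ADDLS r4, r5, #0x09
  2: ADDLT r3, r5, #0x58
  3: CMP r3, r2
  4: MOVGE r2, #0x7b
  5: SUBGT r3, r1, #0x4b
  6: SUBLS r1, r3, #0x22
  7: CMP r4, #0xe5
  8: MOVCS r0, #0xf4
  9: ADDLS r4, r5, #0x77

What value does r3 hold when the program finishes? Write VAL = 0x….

VAL = 0x92

0: ✓ CMP  NZCV=1000
1: ✓ ADDLS  r4←0x43
2: ✓ ADDLT  r3←0x92
3: ✓ CMP  NZCV=0011
4: · MOVGE
5: · SUBGT
6: · SUBLS
7: ✓ CMP  NZCV=0000
8: · MOVCS
9: ✓ ADDLS  r4←0xb1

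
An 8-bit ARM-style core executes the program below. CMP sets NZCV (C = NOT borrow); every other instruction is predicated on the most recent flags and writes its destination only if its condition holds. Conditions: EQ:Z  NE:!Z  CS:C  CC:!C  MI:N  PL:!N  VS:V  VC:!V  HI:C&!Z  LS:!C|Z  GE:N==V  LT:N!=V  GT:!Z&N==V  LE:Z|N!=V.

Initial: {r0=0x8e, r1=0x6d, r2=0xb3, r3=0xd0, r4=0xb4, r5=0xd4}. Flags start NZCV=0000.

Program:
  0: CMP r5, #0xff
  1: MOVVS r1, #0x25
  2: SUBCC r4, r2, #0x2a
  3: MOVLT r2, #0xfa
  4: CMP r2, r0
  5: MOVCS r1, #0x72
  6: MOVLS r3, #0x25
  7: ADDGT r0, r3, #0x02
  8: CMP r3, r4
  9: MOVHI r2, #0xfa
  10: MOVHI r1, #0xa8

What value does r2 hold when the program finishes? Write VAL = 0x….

[0] flags=1000 → (cmp)
[1] flags=1000 VS?F → skip
[2] flags=1000 CC?T → r4=0x89
[3] flags=1000 LT?T → r2=0xfa
[4] flags=0010 → (cmp)
[5] flags=0010 CS?T → r1=0x72
[6] flags=0010 LS?F → skip
[7] flags=0010 GT?T → r0=0xd2
[8] flags=0010 → (cmp)
[9] flags=0010 HI?T → r2=0xfa
[10] flags=0010 HI?T → r1=0xa8

VAL = 0xfa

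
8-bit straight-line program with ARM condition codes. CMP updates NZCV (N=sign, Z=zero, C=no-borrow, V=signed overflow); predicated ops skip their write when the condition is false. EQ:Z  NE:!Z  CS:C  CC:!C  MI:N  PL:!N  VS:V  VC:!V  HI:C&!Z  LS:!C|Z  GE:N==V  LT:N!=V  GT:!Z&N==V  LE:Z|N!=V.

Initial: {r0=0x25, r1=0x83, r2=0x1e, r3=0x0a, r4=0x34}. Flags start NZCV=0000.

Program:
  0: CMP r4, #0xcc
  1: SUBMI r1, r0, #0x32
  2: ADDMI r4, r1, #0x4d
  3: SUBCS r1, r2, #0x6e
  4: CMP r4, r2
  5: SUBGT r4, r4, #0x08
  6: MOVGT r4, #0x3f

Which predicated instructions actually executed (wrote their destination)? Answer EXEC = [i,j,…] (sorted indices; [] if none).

0: ✓ CMP  NZCV=0000
1: · SUBMI
2: · ADDMI
3: · SUBCS
4: ✓ CMP  NZCV=0010
5: ✓ SUBGT  r4←0x2c
6: ✓ MOVGT  r4←0x3f

EXEC = [5,6]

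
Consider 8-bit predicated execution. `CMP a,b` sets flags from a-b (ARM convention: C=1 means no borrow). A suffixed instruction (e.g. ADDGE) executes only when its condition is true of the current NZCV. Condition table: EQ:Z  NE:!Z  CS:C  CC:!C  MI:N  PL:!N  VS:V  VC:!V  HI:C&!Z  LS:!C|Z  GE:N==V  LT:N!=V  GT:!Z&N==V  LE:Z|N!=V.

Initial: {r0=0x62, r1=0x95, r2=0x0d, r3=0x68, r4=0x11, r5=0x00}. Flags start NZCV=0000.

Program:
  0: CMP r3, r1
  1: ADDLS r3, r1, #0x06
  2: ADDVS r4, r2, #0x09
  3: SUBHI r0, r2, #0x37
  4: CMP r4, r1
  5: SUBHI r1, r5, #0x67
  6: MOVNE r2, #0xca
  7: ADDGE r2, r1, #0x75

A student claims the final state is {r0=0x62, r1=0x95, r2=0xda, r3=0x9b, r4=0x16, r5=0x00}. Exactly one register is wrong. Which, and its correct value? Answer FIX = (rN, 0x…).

0: ✓ CMP  NZCV=1001
1: ✓ ADDLS  r3←0x9b
2: ✓ ADDVS  r4←0x16
3: · SUBHI
4: ✓ CMP  NZCV=1001
5: · SUBHI
6: ✓ MOVNE  r2←0xca
7: ✓ ADDGE  r2←0x0a

FIX = (r2, 0x0a)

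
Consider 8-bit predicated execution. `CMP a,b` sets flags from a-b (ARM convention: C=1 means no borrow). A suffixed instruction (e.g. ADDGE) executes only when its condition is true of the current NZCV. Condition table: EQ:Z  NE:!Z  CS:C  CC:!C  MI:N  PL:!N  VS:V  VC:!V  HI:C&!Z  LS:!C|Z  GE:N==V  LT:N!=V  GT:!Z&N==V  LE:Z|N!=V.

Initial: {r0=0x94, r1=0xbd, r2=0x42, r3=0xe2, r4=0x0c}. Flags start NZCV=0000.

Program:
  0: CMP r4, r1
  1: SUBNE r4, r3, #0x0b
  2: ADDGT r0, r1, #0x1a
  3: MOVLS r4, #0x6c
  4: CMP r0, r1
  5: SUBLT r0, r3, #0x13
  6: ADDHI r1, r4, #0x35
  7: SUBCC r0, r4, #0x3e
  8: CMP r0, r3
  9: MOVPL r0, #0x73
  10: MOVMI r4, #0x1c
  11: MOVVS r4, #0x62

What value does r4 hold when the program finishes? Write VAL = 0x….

[0] flags=0000 → (cmp)
[1] flags=0000 NE?T → r4=0xd7
[2] flags=0000 GT?T → r0=0xd7
[3] flags=0000 LS?T → r4=0x6c
[4] flags=0010 → (cmp)
[5] flags=0010 LT?F → skip
[6] flags=0010 HI?T → r1=0xa1
[7] flags=0010 CC?F → skip
[8] flags=1000 → (cmp)
[9] flags=1000 PL?F → skip
[10] flags=1000 MI?T → r4=0x1c
[11] flags=1000 VS?F → skip

VAL = 0x1c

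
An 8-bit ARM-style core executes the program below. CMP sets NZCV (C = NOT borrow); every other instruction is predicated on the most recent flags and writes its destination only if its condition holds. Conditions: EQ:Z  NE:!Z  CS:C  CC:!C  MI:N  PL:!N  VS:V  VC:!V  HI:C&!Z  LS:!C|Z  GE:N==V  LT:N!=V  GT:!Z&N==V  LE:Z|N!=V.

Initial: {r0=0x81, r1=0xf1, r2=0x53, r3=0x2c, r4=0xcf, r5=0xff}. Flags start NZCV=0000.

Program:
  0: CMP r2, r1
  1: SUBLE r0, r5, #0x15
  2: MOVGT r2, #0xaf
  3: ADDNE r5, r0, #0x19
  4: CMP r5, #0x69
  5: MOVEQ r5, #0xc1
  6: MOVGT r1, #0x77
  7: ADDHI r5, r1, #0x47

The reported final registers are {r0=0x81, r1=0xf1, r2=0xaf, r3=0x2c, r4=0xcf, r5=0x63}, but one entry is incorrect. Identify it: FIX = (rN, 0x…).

FIX = (r5, 0x38)

[0] flags=0000 → (cmp)
[1] flags=0000 LE?F → skip
[2] flags=0000 GT?T → r2=0xaf
[3] flags=0000 NE?T → r5=0x9a
[4] flags=0011 → (cmp)
[5] flags=0011 EQ?F → skip
[6] flags=0011 GT?F → skip
[7] flags=0011 HI?T → r5=0x38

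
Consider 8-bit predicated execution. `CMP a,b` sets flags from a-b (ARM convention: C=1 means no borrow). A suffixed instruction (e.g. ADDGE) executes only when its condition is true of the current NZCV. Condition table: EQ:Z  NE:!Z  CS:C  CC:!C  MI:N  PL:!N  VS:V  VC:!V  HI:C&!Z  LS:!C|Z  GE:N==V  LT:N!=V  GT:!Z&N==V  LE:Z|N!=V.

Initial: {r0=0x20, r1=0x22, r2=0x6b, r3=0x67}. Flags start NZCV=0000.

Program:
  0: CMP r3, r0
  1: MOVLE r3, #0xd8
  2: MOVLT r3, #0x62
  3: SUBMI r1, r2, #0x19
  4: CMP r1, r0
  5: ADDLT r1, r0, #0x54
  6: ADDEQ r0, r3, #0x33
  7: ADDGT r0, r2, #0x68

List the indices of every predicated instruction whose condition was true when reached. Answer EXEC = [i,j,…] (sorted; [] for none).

EXEC = [7]

[0] flags=0010 → (cmp)
[1] flags=0010 LE?F → skip
[2] flags=0010 LT?F → skip
[3] flags=0010 MI?F → skip
[4] flags=0010 → (cmp)
[5] flags=0010 LT?F → skip
[6] flags=0010 EQ?F → skip
[7] flags=0010 GT?T → r0=0xd3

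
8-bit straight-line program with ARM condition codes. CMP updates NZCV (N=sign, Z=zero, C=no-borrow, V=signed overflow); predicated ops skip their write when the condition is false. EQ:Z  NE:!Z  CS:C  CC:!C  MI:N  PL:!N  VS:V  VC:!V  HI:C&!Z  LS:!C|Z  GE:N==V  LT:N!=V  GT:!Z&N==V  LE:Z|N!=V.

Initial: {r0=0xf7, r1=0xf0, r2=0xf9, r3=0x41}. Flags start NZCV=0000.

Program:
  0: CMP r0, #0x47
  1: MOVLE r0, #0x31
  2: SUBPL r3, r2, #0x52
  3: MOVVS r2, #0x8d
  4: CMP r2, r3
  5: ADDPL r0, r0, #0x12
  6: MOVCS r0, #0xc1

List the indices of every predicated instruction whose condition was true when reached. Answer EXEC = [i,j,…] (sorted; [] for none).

0: ✓ CMP  NZCV=1010
1: ✓ MOVLE  r0←0x31
2: · SUBPL
3: · MOVVS
4: ✓ CMP  NZCV=1010
5: · ADDPL
6: ✓ MOVCS  r0←0xc1

EXEC = [1,6]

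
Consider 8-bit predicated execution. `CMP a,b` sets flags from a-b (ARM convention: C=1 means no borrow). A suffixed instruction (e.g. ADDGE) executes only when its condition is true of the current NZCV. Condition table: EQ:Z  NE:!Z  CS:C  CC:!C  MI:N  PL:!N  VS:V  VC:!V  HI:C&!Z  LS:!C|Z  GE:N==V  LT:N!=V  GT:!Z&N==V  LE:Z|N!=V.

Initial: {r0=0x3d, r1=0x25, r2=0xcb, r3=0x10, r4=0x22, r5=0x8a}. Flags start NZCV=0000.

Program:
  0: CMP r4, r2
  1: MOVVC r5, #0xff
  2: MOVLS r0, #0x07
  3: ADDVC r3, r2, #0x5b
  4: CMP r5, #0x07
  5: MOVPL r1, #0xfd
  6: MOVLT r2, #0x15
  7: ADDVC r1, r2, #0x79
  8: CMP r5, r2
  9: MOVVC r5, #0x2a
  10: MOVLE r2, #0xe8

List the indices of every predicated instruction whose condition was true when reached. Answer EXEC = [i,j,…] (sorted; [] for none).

0: ✓ CMP  NZCV=0000
1: ✓ MOVVC  r5←0xff
2: ✓ MOVLS  r0←0x07
3: ✓ ADDVC  r3←0x26
4: ✓ CMP  NZCV=1010
5: · MOVPL
6: ✓ MOVLT  r2←0x15
7: ✓ ADDVC  r1←0x8e
8: ✓ CMP  NZCV=1010
9: ✓ MOVVC  r5←0x2a
10: ✓ MOVLE  r2←0xe8

EXEC = [1,2,3,6,7,9,10]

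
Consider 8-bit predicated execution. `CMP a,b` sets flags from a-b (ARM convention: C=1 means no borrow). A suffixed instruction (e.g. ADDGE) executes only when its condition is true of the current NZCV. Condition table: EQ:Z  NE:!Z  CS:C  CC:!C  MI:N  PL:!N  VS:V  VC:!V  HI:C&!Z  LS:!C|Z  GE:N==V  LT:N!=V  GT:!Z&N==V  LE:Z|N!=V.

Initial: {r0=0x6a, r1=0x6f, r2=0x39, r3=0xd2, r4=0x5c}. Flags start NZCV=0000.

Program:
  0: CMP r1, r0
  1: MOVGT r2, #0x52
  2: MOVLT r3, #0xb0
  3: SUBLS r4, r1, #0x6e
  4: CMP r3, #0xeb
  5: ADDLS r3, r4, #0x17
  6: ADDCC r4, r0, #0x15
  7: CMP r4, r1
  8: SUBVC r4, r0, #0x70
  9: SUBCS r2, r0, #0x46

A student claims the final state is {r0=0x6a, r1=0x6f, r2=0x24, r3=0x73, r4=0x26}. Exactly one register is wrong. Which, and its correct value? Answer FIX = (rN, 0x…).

FIX = (r4, 0xfa)

0: ✓ CMP  NZCV=0010
1: ✓ MOVGT  r2←0x52
2: · MOVLT
3: · SUBLS
4: ✓ CMP  NZCV=1000
5: ✓ ADDLS  r3←0x73
6: ✓ ADDCC  r4←0x7f
7: ✓ CMP  NZCV=0010
8: ✓ SUBVC  r4←0xfa
9: ✓ SUBCS  r2←0x24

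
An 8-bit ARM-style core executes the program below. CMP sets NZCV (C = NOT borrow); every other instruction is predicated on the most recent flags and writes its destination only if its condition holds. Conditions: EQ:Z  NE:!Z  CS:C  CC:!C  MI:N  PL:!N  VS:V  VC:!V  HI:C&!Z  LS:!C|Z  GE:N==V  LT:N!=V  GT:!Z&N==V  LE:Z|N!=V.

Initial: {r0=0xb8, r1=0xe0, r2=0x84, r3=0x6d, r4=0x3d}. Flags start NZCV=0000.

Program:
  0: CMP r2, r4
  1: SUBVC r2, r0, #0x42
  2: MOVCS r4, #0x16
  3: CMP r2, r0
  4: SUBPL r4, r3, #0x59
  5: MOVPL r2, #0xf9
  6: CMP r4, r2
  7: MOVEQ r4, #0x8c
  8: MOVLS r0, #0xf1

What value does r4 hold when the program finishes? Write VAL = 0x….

[0] flags=0011 → (cmp)
[1] flags=0011 VC?F → skip
[2] flags=0011 CS?T → r4=0x16
[3] flags=1000 → (cmp)
[4] flags=1000 PL?F → skip
[5] flags=1000 PL?F → skip
[6] flags=1001 → (cmp)
[7] flags=1001 EQ?F → skip
[8] flags=1001 LS?T → r0=0xf1

VAL = 0x16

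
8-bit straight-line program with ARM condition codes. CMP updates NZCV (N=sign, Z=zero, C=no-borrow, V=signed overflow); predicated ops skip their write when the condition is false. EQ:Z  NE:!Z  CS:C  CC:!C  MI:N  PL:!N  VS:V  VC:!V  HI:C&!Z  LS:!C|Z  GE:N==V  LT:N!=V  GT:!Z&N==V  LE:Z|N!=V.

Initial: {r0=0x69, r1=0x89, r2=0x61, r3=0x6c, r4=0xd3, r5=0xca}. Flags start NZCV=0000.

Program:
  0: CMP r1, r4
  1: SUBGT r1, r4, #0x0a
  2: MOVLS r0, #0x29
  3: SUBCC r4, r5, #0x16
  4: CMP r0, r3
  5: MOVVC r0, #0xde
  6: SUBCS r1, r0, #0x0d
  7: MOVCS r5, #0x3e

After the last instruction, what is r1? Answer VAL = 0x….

VAL = 0x89

0: ✓ CMP  NZCV=1000
1: · SUBGT
2: ✓ MOVLS  r0←0x29
3: ✓ SUBCC  r4←0xb4
4: ✓ CMP  NZCV=1000
5: ✓ MOVVC  r0←0xde
6: · SUBCS
7: · MOVCS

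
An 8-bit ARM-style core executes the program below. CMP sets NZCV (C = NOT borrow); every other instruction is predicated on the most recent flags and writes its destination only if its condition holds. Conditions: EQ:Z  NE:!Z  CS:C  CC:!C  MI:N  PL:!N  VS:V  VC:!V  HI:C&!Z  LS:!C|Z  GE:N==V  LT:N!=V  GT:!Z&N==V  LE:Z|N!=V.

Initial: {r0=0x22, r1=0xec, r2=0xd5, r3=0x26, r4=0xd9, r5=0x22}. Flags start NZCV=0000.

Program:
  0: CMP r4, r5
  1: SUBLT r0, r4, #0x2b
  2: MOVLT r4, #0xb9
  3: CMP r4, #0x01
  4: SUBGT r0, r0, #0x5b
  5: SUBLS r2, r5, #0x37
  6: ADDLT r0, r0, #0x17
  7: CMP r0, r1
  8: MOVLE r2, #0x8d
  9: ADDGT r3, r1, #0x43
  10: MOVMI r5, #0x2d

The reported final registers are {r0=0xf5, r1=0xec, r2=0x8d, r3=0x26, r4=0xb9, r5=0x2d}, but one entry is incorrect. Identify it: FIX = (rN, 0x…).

FIX = (r0, 0xc5)

[0] flags=1010 → (cmp)
[1] flags=1010 LT?T → r0=0xae
[2] flags=1010 LT?T → r4=0xb9
[3] flags=1010 → (cmp)
[4] flags=1010 GT?F → skip
[5] flags=1010 LS?F → skip
[6] flags=1010 LT?T → r0=0xc5
[7] flags=1000 → (cmp)
[8] flags=1000 LE?T → r2=0x8d
[9] flags=1000 GT?F → skip
[10] flags=1000 MI?T → r5=0x2d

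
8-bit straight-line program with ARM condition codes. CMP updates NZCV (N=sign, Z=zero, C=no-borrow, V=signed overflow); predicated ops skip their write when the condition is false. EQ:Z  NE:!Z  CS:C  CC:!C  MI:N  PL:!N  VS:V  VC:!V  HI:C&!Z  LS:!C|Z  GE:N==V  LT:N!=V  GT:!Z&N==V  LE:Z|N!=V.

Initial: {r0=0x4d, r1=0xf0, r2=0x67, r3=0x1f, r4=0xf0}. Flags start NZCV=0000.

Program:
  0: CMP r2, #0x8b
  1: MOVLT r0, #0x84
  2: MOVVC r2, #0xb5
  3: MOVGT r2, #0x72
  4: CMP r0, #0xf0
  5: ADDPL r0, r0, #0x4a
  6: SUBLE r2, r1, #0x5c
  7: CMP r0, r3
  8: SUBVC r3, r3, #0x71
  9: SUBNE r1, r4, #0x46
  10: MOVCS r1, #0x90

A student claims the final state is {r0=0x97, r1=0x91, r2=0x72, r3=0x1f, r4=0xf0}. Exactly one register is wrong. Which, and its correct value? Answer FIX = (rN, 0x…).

FIX = (r1, 0x90)

[0] flags=1001 → (cmp)
[1] flags=1001 LT?F → skip
[2] flags=1001 VC?F → skip
[3] flags=1001 GT?T → r2=0x72
[4] flags=0000 → (cmp)
[5] flags=0000 PL?T → r0=0x97
[6] flags=0000 LE?F → skip
[7] flags=0011 → (cmp)
[8] flags=0011 VC?F → skip
[9] flags=0011 NE?T → r1=0xaa
[10] flags=0011 CS?T → r1=0x90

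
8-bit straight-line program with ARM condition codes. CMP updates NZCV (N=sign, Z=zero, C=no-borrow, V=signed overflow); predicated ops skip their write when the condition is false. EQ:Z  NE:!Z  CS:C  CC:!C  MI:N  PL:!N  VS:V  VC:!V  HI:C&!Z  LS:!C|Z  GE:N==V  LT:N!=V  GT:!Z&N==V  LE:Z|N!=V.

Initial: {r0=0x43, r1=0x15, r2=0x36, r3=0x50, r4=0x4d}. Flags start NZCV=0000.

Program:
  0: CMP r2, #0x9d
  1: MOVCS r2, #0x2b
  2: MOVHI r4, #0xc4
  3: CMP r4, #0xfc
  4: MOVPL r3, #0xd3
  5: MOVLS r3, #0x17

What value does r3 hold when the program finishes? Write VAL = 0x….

0: ✓ CMP  NZCV=1001
1: · MOVCS
2: · MOVHI
3: ✓ CMP  NZCV=0000
4: ✓ MOVPL  r3←0xd3
5: ✓ MOVLS  r3←0x17

VAL = 0x17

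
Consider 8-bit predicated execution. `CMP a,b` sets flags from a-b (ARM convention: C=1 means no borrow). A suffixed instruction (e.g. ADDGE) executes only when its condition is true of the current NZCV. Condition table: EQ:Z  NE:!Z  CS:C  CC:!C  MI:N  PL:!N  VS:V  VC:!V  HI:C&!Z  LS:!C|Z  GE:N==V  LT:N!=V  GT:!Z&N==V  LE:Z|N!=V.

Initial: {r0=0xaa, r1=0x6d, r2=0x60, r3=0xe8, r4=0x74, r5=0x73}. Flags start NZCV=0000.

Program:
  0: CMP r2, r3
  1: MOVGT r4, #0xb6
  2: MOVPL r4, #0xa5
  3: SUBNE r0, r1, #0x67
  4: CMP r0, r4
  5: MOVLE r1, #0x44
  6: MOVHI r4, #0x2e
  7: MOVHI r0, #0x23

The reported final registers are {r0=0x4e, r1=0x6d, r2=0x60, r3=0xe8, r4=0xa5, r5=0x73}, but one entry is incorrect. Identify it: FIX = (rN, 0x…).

0: ✓ CMP  NZCV=0000
1: ✓ MOVGT  r4←0xb6
2: ✓ MOVPL  r4←0xa5
3: ✓ SUBNE  r0←0x06
4: ✓ CMP  NZCV=0000
5: · MOVLE
6: · MOVHI
7: · MOVHI

FIX = (r0, 0x06)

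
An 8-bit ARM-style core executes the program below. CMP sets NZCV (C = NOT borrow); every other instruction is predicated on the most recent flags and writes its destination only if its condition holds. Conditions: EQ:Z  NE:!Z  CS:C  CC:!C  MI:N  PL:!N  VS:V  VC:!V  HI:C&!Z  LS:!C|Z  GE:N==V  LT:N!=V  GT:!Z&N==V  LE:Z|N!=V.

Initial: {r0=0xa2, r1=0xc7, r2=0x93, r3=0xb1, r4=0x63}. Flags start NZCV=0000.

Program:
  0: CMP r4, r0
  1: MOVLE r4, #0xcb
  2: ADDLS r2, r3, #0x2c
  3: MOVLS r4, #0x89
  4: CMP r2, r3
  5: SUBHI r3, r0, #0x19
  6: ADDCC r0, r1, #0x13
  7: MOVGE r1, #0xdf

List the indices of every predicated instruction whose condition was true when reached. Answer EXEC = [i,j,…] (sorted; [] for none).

[0] flags=1001 → (cmp)
[1] flags=1001 LE?F → skip
[2] flags=1001 LS?T → r2=0xdd
[3] flags=1001 LS?T → r4=0x89
[4] flags=0010 → (cmp)
[5] flags=0010 HI?T → r3=0x89
[6] flags=0010 CC?F → skip
[7] flags=0010 GE?T → r1=0xdf

EXEC = [2,3,5,7]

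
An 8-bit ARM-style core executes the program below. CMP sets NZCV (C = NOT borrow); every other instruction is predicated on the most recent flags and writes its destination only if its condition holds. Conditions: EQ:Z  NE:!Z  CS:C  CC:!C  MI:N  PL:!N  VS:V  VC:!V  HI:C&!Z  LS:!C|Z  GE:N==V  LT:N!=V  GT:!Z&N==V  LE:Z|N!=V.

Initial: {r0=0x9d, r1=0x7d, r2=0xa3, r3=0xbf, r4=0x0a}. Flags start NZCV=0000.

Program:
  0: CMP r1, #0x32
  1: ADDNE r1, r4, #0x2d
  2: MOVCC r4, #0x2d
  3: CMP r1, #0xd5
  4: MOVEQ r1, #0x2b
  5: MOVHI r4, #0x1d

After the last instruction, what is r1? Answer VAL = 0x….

[0] flags=0010 → (cmp)
[1] flags=0010 NE?T → r1=0x37
[2] flags=0010 CC?F → skip
[3] flags=0000 → (cmp)
[4] flags=0000 EQ?F → skip
[5] flags=0000 HI?F → skip

VAL = 0x37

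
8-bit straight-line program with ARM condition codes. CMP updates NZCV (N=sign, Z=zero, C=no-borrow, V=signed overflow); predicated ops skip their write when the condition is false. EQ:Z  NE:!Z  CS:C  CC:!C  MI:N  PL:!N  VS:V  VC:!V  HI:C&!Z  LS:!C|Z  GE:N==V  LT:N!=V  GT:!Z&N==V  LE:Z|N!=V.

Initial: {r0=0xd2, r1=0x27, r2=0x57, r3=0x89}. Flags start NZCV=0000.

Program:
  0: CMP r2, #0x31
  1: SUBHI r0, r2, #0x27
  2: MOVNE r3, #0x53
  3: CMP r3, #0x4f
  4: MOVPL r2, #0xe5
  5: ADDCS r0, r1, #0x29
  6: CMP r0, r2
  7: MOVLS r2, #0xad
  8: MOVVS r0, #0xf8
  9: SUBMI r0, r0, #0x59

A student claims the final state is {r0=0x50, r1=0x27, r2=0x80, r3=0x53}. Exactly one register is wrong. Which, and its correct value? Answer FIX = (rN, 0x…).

0: ✓ CMP  NZCV=0010
1: ✓ SUBHI  r0←0x30
2: ✓ MOVNE  r3←0x53
3: ✓ CMP  NZCV=0010
4: ✓ MOVPL  r2←0xe5
5: ✓ ADDCS  r0←0x50
6: ✓ CMP  NZCV=0000
7: ✓ MOVLS  r2←0xad
8: · MOVVS
9: · SUBMI

FIX = (r2, 0xad)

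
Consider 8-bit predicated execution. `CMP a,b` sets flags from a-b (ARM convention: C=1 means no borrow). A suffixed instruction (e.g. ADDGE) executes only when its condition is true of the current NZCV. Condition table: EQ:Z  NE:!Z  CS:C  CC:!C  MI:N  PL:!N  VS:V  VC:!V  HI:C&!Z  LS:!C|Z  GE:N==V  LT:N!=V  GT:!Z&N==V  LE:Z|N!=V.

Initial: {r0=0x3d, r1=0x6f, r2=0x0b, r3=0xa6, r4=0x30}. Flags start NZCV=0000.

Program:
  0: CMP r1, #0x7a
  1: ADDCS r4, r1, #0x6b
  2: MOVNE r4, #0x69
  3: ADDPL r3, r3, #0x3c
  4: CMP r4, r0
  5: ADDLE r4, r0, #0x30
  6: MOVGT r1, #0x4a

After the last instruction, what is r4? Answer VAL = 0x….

0: ✓ CMP  NZCV=1000
1: · ADDCS
2: ✓ MOVNE  r4←0x69
3: · ADDPL
4: ✓ CMP  NZCV=0010
5: · ADDLE
6: ✓ MOVGT  r1←0x4a

VAL = 0x69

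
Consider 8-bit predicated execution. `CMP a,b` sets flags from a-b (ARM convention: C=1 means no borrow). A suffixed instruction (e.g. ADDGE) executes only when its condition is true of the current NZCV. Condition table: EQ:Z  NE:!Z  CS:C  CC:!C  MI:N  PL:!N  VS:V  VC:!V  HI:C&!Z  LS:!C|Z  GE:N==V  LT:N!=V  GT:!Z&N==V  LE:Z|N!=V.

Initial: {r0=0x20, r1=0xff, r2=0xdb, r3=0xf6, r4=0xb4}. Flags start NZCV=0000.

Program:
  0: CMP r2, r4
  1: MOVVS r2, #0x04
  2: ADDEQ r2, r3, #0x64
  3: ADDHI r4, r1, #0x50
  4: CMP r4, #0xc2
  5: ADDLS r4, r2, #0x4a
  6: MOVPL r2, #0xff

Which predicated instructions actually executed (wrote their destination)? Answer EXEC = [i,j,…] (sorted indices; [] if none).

EXEC = [3,5]

0: ✓ CMP  NZCV=0010
1: · MOVVS
2: · ADDEQ
3: ✓ ADDHI  r4←0x4f
4: ✓ CMP  NZCV=1001
5: ✓ ADDLS  r4←0x25
6: · MOVPL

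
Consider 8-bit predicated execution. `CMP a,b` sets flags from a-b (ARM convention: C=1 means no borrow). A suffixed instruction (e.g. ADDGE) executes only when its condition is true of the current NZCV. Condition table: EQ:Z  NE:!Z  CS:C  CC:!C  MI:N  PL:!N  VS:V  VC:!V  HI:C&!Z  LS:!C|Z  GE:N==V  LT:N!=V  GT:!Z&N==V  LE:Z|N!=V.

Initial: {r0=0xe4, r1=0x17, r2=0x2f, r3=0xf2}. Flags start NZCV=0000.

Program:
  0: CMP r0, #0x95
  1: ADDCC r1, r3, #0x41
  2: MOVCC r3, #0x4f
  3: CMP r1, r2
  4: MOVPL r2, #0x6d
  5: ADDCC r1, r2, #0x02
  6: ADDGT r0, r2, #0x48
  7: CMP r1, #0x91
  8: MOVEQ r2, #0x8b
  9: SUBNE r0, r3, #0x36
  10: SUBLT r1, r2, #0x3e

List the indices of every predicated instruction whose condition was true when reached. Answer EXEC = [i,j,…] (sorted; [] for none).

EXEC = [5,9]

0: ✓ CMP  NZCV=0010
1: · ADDCC
2: · MOVCC
3: ✓ CMP  NZCV=1000
4: · MOVPL
5: ✓ ADDCC  r1←0x31
6: · ADDGT
7: ✓ CMP  NZCV=1001
8: · MOVEQ
9: ✓ SUBNE  r0←0xbc
10: · SUBLT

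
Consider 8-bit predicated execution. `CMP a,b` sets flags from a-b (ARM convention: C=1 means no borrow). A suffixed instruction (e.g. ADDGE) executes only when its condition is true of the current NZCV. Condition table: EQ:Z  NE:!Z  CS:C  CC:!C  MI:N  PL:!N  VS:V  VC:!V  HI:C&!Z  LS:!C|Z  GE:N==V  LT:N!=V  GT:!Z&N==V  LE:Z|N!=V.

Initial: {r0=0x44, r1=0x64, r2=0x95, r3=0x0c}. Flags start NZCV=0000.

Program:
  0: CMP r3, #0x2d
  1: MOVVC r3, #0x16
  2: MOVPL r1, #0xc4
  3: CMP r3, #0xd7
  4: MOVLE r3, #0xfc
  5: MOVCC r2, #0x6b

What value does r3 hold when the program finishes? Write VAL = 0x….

[0] flags=1000 → (cmp)
[1] flags=1000 VC?T → r3=0x16
[2] flags=1000 PL?F → skip
[3] flags=0000 → (cmp)
[4] flags=0000 LE?F → skip
[5] flags=0000 CC?T → r2=0x6b

VAL = 0x16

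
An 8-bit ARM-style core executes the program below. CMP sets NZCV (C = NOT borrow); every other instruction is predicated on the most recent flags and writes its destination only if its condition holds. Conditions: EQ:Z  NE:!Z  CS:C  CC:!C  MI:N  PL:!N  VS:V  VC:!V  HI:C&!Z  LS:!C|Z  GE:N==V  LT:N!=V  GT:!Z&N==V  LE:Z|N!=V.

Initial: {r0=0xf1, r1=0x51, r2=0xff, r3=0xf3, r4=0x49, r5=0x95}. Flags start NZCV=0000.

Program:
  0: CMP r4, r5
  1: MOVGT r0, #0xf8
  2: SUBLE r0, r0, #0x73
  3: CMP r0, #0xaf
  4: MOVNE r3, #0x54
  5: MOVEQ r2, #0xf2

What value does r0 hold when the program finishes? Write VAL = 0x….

VAL = 0xf8

[0] flags=1001 → (cmp)
[1] flags=1001 GT?T → r0=0xf8
[2] flags=1001 LE?F → skip
[3] flags=0010 → (cmp)
[4] flags=0010 NE?T → r3=0x54
[5] flags=0010 EQ?F → skip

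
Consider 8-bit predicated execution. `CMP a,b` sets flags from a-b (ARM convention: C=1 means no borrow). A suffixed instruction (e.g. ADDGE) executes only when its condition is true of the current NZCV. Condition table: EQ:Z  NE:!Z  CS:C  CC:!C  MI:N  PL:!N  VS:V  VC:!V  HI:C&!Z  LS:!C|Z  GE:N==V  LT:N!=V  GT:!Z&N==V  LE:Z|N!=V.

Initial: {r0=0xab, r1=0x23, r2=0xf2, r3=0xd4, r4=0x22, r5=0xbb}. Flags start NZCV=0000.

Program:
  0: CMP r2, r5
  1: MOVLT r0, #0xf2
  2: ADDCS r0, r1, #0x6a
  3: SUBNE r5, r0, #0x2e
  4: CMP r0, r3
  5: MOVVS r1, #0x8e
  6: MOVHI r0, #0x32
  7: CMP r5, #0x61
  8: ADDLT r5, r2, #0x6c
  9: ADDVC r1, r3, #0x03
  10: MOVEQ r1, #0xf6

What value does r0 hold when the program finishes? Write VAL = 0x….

VAL = 0x8d

[0] flags=0010 → (cmp)
[1] flags=0010 LT?F → skip
[2] flags=0010 CS?T → r0=0x8d
[3] flags=0010 NE?T → r5=0x5f
[4] flags=1000 → (cmp)
[5] flags=1000 VS?F → skip
[6] flags=1000 HI?F → skip
[7] flags=1000 → (cmp)
[8] flags=1000 LT?T → r5=0x5e
[9] flags=1000 VC?T → r1=0xd7
[10] flags=1000 EQ?F → skip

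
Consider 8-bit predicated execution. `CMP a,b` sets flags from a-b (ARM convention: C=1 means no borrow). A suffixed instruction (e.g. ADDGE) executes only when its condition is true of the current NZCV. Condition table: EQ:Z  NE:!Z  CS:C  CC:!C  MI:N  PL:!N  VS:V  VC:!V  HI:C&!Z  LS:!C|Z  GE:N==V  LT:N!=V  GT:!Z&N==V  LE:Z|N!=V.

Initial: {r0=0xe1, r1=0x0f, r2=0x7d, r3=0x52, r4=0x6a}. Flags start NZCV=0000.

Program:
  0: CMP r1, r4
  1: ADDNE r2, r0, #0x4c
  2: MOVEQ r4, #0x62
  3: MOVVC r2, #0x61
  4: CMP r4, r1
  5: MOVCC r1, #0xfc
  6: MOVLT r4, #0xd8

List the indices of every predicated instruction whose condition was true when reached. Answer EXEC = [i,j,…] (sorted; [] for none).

EXEC = [1,3]

0: ✓ CMP  NZCV=1000
1: ✓ ADDNE  r2←0x2d
2: · MOVEQ
3: ✓ MOVVC  r2←0x61
4: ✓ CMP  NZCV=0010
5: · MOVCC
6: · MOVLT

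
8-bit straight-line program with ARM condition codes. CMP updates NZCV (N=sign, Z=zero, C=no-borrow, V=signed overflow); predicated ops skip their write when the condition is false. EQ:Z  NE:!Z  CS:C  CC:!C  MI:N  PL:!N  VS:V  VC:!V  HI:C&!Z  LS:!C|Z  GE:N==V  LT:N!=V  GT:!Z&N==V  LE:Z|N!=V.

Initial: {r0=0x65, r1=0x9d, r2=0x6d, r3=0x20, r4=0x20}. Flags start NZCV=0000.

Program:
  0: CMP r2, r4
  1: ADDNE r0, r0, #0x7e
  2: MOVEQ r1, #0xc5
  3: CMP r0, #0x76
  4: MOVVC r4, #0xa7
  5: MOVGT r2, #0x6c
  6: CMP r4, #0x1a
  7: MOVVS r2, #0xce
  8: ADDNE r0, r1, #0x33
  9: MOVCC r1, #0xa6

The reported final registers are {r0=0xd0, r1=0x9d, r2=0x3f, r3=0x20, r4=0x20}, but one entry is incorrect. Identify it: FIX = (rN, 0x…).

FIX = (r2, 0x6d)

0: ✓ CMP  NZCV=0010
1: ✓ ADDNE  r0←0xe3
2: · MOVEQ
3: ✓ CMP  NZCV=0011
4: · MOVVC
5: · MOVGT
6: ✓ CMP  NZCV=0010
7: · MOVVS
8: ✓ ADDNE  r0←0xd0
9: · MOVCC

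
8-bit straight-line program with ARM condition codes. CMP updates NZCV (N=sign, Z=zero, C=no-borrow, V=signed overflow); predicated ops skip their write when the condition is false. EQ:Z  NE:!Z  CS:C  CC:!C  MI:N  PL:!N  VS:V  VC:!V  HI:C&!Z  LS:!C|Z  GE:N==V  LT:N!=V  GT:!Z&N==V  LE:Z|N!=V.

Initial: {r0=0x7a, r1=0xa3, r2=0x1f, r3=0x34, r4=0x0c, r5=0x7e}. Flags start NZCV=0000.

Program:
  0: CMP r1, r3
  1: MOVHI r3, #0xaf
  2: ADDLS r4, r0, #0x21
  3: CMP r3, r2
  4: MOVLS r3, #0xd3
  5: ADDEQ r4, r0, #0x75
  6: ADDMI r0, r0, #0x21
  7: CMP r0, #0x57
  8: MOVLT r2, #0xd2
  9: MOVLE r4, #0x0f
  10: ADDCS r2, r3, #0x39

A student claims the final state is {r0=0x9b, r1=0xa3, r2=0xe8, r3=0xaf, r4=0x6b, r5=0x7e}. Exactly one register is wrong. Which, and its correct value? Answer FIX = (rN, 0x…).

FIX = (r4, 0x0f)

0: ✓ CMP  NZCV=0011
1: ✓ MOVHI  r3←0xaf
2: · ADDLS
3: ✓ CMP  NZCV=1010
4: · MOVLS
5: · ADDEQ
6: ✓ ADDMI  r0←0x9b
7: ✓ CMP  NZCV=0011
8: ✓ MOVLT  r2←0xd2
9: ✓ MOVLE  r4←0x0f
10: ✓ ADDCS  r2←0xe8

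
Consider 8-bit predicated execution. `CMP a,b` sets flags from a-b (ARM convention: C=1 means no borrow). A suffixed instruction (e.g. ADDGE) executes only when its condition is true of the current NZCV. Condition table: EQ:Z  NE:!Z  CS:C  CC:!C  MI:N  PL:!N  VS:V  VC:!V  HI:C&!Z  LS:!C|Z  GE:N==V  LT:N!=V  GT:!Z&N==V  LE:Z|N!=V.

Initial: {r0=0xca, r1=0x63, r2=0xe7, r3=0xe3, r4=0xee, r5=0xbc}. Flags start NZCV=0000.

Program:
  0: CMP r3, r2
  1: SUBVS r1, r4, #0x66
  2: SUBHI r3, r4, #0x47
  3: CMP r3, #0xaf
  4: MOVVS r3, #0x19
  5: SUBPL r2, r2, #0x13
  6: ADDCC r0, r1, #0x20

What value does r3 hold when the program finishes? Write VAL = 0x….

VAL = 0xe3

0: ✓ CMP  NZCV=1000
1: · SUBVS
2: · SUBHI
3: ✓ CMP  NZCV=0010
4: · MOVVS
5: ✓ SUBPL  r2←0xd4
6: · ADDCC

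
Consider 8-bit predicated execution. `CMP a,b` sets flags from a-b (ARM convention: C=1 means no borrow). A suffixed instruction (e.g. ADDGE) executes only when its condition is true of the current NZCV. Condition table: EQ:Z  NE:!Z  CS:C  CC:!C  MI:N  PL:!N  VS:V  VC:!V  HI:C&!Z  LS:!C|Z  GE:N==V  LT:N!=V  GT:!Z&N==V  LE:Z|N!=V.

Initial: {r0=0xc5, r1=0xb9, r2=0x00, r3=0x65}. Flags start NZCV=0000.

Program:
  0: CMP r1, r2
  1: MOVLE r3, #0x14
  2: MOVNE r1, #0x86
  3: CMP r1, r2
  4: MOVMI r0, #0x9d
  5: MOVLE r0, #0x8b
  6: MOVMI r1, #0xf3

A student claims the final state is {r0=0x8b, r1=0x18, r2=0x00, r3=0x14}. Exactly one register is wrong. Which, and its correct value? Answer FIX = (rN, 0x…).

FIX = (r1, 0xf3)

[0] flags=1010 → (cmp)
[1] flags=1010 LE?T → r3=0x14
[2] flags=1010 NE?T → r1=0x86
[3] flags=1010 → (cmp)
[4] flags=1010 MI?T → r0=0x9d
[5] flags=1010 LE?T → r0=0x8b
[6] flags=1010 MI?T → r1=0xf3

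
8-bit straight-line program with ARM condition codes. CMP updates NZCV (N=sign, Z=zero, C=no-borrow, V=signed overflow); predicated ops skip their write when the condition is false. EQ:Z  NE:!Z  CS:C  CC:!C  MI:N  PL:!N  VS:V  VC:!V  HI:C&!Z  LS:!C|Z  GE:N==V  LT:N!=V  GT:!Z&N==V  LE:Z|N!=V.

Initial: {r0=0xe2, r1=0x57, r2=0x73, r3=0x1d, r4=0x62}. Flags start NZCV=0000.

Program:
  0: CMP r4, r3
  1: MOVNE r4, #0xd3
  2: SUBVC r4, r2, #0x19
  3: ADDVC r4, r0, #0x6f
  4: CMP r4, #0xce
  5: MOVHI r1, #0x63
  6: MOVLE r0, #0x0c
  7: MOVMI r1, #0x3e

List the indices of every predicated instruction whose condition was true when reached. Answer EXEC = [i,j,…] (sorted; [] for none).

0: ✓ CMP  NZCV=0010
1: ✓ MOVNE  r4←0xd3
2: ✓ SUBVC  r4←0x5a
3: ✓ ADDVC  r4←0x51
4: ✓ CMP  NZCV=1001
5: · MOVHI
6: · MOVLE
7: ✓ MOVMI  r1←0x3e

EXEC = [1,2,3,7]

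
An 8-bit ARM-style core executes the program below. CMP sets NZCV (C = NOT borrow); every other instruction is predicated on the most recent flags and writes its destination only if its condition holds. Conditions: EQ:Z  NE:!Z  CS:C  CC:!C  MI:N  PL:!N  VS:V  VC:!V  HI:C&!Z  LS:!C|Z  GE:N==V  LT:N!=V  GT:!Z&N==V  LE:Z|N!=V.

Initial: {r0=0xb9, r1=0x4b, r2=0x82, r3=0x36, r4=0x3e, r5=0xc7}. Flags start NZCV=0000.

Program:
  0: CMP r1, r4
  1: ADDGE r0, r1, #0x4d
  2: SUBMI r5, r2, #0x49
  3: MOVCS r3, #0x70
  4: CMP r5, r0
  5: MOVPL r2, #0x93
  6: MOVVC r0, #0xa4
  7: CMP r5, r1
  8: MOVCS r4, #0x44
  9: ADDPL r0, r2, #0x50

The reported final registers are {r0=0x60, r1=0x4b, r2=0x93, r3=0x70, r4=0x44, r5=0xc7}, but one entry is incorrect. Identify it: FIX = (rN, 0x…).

0: ✓ CMP  NZCV=0010
1: ✓ ADDGE  r0←0x98
2: · SUBMI
3: ✓ MOVCS  r3←0x70
4: ✓ CMP  NZCV=0010
5: ✓ MOVPL  r2←0x93
6: ✓ MOVVC  r0←0xa4
7: ✓ CMP  NZCV=0011
8: ✓ MOVCS  r4←0x44
9: ✓ ADDPL  r0←0xe3

FIX = (r0, 0xe3)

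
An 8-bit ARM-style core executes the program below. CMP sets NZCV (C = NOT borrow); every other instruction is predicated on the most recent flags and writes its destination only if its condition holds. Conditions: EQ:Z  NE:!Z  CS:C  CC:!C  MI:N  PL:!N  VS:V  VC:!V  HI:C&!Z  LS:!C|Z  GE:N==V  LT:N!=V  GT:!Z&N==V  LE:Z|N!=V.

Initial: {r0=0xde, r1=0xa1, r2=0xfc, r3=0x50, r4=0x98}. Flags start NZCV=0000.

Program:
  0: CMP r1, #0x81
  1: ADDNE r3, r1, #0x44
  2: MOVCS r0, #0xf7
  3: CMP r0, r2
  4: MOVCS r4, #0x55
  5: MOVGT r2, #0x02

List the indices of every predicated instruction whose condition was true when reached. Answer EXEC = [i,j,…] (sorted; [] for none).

EXEC = [1,2]

[0] flags=0010 → (cmp)
[1] flags=0010 NE?T → r3=0xe5
[2] flags=0010 CS?T → r0=0xf7
[3] flags=1000 → (cmp)
[4] flags=1000 CS?F → skip
[5] flags=1000 GT?F → skip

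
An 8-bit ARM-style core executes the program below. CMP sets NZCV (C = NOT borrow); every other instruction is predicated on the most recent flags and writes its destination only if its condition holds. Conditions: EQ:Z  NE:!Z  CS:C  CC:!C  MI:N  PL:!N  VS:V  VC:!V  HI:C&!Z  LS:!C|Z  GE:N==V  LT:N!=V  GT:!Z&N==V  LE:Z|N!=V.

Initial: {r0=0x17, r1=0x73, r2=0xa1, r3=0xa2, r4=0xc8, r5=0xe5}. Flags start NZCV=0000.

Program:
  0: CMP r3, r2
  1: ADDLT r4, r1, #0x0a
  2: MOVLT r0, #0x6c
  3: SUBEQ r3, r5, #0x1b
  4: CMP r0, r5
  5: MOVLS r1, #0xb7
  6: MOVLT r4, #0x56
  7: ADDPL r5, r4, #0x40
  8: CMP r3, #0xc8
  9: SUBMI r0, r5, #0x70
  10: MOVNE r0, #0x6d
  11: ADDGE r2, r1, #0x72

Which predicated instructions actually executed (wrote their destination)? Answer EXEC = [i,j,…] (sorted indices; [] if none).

[0] flags=0010 → (cmp)
[1] flags=0010 LT?F → skip
[2] flags=0010 LT?F → skip
[3] flags=0010 EQ?F → skip
[4] flags=0000 → (cmp)
[5] flags=0000 LS?T → r1=0xb7
[6] flags=0000 LT?F → skip
[7] flags=0000 PL?T → r5=0x08
[8] flags=1000 → (cmp)
[9] flags=1000 MI?T → r0=0x98
[10] flags=1000 NE?T → r0=0x6d
[11] flags=1000 GE?F → skip

EXEC = [5,7,9,10]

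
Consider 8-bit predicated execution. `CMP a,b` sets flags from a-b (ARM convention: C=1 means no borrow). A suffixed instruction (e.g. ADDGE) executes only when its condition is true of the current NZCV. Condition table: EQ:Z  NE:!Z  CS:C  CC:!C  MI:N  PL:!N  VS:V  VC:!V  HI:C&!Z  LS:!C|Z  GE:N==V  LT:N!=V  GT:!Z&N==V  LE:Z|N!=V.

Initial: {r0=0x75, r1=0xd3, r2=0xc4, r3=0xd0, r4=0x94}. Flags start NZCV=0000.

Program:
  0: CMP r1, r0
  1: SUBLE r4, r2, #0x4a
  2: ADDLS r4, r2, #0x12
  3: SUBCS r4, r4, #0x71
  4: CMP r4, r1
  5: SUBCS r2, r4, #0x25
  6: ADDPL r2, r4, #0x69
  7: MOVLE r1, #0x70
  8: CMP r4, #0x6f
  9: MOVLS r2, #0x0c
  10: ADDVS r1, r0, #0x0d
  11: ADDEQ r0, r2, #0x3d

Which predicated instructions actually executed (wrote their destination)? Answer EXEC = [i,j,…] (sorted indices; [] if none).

EXEC = [1,3,6,9]

0: ✓ CMP  NZCV=0011
1: ✓ SUBLE  r4←0x7a
2: · ADDLS
3: ✓ SUBCS  r4←0x09
4: ✓ CMP  NZCV=0000
5: · SUBCS
6: ✓ ADDPL  r2←0x72
7: · MOVLE
8: ✓ CMP  NZCV=1000
9: ✓ MOVLS  r2←0x0c
10: · ADDVS
11: · ADDEQ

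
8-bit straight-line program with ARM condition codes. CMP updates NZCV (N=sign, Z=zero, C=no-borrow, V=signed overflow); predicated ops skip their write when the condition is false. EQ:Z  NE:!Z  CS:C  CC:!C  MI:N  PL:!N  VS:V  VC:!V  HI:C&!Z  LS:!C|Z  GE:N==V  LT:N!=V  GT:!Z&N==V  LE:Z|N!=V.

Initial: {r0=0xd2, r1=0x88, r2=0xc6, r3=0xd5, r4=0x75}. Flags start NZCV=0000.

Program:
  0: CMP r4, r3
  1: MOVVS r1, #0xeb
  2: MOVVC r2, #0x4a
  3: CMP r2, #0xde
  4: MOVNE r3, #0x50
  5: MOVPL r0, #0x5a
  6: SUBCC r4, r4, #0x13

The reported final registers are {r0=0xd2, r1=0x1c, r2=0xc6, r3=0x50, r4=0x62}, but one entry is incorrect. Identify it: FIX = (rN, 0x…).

0: ✓ CMP  NZCV=1001
1: ✓ MOVVS  r1←0xeb
2: · MOVVC
3: ✓ CMP  NZCV=1000
4: ✓ MOVNE  r3←0x50
5: · MOVPL
6: ✓ SUBCC  r4←0x62

FIX = (r1, 0xeb)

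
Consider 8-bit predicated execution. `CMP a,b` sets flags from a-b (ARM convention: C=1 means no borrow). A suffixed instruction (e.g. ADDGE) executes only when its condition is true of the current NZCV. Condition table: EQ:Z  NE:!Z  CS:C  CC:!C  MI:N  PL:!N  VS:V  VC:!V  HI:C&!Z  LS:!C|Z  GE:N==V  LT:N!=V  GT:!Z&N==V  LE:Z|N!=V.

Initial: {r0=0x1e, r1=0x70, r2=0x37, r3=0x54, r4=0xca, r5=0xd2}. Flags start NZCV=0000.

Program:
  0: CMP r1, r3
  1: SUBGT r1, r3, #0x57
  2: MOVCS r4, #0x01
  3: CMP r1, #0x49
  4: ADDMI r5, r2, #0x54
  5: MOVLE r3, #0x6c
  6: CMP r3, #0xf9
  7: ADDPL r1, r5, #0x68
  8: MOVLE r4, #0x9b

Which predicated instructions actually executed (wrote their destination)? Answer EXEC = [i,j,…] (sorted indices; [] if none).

[0] flags=0010 → (cmp)
[1] flags=0010 GT?T → r1=0xfd
[2] flags=0010 CS?T → r4=0x01
[3] flags=1010 → (cmp)
[4] flags=1010 MI?T → r5=0x8b
[5] flags=1010 LE?T → r3=0x6c
[6] flags=0000 → (cmp)
[7] flags=0000 PL?T → r1=0xf3
[8] flags=0000 LE?F → skip

EXEC = [1,2,4,5,7]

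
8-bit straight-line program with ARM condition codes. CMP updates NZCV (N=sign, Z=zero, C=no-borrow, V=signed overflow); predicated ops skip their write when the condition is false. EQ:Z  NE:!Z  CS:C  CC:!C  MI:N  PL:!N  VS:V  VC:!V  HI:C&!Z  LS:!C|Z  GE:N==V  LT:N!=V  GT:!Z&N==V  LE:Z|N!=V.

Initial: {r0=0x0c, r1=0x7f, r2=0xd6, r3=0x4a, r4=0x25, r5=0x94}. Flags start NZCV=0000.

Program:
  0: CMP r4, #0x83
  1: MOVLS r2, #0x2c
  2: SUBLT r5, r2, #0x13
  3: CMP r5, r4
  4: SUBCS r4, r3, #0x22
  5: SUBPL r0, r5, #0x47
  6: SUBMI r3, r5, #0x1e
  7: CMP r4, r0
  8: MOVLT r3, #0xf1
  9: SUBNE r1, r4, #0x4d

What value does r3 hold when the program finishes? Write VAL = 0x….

VAL = 0xf1

0: ✓ CMP  NZCV=1001
1: ✓ MOVLS  r2←0x2c
2: · SUBLT
3: ✓ CMP  NZCV=0011
4: ✓ SUBCS  r4←0x28
5: ✓ SUBPL  r0←0x4d
6: · SUBMI
7: ✓ CMP  NZCV=1000
8: ✓ MOVLT  r3←0xf1
9: ✓ SUBNE  r1←0xdb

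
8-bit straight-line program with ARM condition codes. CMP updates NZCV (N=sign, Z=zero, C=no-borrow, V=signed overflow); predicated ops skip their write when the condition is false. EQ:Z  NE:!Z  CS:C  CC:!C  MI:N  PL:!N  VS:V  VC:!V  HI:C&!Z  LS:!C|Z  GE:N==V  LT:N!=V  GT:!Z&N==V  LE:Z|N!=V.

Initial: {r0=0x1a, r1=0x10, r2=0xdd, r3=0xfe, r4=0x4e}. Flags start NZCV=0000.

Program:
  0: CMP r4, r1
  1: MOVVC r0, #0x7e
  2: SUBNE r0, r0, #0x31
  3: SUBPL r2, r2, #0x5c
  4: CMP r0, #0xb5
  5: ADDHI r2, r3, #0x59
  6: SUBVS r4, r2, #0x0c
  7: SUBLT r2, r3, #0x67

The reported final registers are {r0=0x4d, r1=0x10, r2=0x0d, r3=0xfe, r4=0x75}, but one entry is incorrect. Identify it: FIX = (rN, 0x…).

FIX = (r2, 0x81)

0: ✓ CMP  NZCV=0010
1: ✓ MOVVC  r0←0x7e
2: ✓ SUBNE  r0←0x4d
3: ✓ SUBPL  r2←0x81
4: ✓ CMP  NZCV=1001
5: · ADDHI
6: ✓ SUBVS  r4←0x75
7: · SUBLT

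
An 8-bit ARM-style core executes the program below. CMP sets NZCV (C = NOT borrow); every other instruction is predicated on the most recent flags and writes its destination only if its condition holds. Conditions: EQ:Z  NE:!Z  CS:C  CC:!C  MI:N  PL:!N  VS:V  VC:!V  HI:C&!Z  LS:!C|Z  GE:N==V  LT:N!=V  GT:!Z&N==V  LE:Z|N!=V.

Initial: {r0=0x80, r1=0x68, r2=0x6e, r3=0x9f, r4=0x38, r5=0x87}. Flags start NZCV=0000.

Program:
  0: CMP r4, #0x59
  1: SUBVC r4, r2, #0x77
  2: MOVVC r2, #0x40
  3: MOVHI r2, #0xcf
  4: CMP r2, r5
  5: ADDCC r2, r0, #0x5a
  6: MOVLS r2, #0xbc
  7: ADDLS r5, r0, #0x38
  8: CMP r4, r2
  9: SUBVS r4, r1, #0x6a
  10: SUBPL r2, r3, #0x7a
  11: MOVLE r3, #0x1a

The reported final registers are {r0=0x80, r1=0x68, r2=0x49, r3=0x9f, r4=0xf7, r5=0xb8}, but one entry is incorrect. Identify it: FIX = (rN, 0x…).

FIX = (r2, 0x25)

0: ✓ CMP  NZCV=1000
1: ✓ SUBVC  r4←0xf7
2: ✓ MOVVC  r2←0x40
3: · MOVHI
4: ✓ CMP  NZCV=1001
5: ✓ ADDCC  r2←0xda
6: ✓ MOVLS  r2←0xbc
7: ✓ ADDLS  r5←0xb8
8: ✓ CMP  NZCV=0010
9: · SUBVS
10: ✓ SUBPL  r2←0x25
11: · MOVLE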